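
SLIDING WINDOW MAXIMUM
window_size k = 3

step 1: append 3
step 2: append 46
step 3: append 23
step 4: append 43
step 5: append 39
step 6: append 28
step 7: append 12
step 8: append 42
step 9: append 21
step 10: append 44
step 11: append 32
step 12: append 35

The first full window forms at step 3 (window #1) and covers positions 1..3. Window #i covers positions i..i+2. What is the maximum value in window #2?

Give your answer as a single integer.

step 1: append 3 -> window=[3] (not full yet)
step 2: append 46 -> window=[3, 46] (not full yet)
step 3: append 23 -> window=[3, 46, 23] -> max=46
step 4: append 43 -> window=[46, 23, 43] -> max=46
Window #2 max = 46

Answer: 46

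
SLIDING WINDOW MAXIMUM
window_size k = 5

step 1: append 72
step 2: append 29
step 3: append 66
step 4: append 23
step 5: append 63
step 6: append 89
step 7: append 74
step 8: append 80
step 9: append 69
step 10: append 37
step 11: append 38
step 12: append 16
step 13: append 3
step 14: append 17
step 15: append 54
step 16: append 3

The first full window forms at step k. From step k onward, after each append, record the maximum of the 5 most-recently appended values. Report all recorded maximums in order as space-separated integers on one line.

Answer: 72 89 89 89 89 89 80 80 69 38 54 54

Derivation:
step 1: append 72 -> window=[72] (not full yet)
step 2: append 29 -> window=[72, 29] (not full yet)
step 3: append 66 -> window=[72, 29, 66] (not full yet)
step 4: append 23 -> window=[72, 29, 66, 23] (not full yet)
step 5: append 63 -> window=[72, 29, 66, 23, 63] -> max=72
step 6: append 89 -> window=[29, 66, 23, 63, 89] -> max=89
step 7: append 74 -> window=[66, 23, 63, 89, 74] -> max=89
step 8: append 80 -> window=[23, 63, 89, 74, 80] -> max=89
step 9: append 69 -> window=[63, 89, 74, 80, 69] -> max=89
step 10: append 37 -> window=[89, 74, 80, 69, 37] -> max=89
step 11: append 38 -> window=[74, 80, 69, 37, 38] -> max=80
step 12: append 16 -> window=[80, 69, 37, 38, 16] -> max=80
step 13: append 3 -> window=[69, 37, 38, 16, 3] -> max=69
step 14: append 17 -> window=[37, 38, 16, 3, 17] -> max=38
step 15: append 54 -> window=[38, 16, 3, 17, 54] -> max=54
step 16: append 3 -> window=[16, 3, 17, 54, 3] -> max=54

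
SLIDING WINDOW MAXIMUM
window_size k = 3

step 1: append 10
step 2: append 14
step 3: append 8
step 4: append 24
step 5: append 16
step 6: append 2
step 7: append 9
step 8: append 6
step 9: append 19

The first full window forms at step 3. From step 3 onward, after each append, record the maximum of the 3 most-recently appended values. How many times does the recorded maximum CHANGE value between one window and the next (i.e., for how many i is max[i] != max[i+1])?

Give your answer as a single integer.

step 1: append 10 -> window=[10] (not full yet)
step 2: append 14 -> window=[10, 14] (not full yet)
step 3: append 8 -> window=[10, 14, 8] -> max=14
step 4: append 24 -> window=[14, 8, 24] -> max=24
step 5: append 16 -> window=[8, 24, 16] -> max=24
step 6: append 2 -> window=[24, 16, 2] -> max=24
step 7: append 9 -> window=[16, 2, 9] -> max=16
step 8: append 6 -> window=[2, 9, 6] -> max=9
step 9: append 19 -> window=[9, 6, 19] -> max=19
Recorded maximums: 14 24 24 24 16 9 19
Changes between consecutive maximums: 4

Answer: 4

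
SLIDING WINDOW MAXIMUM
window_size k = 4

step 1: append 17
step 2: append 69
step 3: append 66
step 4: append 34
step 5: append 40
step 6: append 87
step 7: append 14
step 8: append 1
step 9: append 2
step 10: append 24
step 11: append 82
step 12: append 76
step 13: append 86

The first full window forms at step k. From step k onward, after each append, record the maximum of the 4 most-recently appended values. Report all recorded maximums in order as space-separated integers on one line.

step 1: append 17 -> window=[17] (not full yet)
step 2: append 69 -> window=[17, 69] (not full yet)
step 3: append 66 -> window=[17, 69, 66] (not full yet)
step 4: append 34 -> window=[17, 69, 66, 34] -> max=69
step 5: append 40 -> window=[69, 66, 34, 40] -> max=69
step 6: append 87 -> window=[66, 34, 40, 87] -> max=87
step 7: append 14 -> window=[34, 40, 87, 14] -> max=87
step 8: append 1 -> window=[40, 87, 14, 1] -> max=87
step 9: append 2 -> window=[87, 14, 1, 2] -> max=87
step 10: append 24 -> window=[14, 1, 2, 24] -> max=24
step 11: append 82 -> window=[1, 2, 24, 82] -> max=82
step 12: append 76 -> window=[2, 24, 82, 76] -> max=82
step 13: append 86 -> window=[24, 82, 76, 86] -> max=86

Answer: 69 69 87 87 87 87 24 82 82 86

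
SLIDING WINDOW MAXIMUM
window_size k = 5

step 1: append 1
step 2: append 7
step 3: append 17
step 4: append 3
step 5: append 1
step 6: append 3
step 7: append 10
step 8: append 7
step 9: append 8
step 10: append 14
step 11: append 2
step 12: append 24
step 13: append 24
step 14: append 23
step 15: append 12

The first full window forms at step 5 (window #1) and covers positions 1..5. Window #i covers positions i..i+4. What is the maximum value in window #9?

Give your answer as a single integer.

Answer: 24

Derivation:
step 1: append 1 -> window=[1] (not full yet)
step 2: append 7 -> window=[1, 7] (not full yet)
step 3: append 17 -> window=[1, 7, 17] (not full yet)
step 4: append 3 -> window=[1, 7, 17, 3] (not full yet)
step 5: append 1 -> window=[1, 7, 17, 3, 1] -> max=17
step 6: append 3 -> window=[7, 17, 3, 1, 3] -> max=17
step 7: append 10 -> window=[17, 3, 1, 3, 10] -> max=17
step 8: append 7 -> window=[3, 1, 3, 10, 7] -> max=10
step 9: append 8 -> window=[1, 3, 10, 7, 8] -> max=10
step 10: append 14 -> window=[3, 10, 7, 8, 14] -> max=14
step 11: append 2 -> window=[10, 7, 8, 14, 2] -> max=14
step 12: append 24 -> window=[7, 8, 14, 2, 24] -> max=24
step 13: append 24 -> window=[8, 14, 2, 24, 24] -> max=24
Window #9 max = 24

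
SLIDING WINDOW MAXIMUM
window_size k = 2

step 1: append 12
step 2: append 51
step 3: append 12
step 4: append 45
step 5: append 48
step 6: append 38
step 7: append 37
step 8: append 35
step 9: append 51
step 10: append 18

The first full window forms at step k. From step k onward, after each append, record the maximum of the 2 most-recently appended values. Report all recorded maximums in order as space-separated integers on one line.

step 1: append 12 -> window=[12] (not full yet)
step 2: append 51 -> window=[12, 51] -> max=51
step 3: append 12 -> window=[51, 12] -> max=51
step 4: append 45 -> window=[12, 45] -> max=45
step 5: append 48 -> window=[45, 48] -> max=48
step 6: append 38 -> window=[48, 38] -> max=48
step 7: append 37 -> window=[38, 37] -> max=38
step 8: append 35 -> window=[37, 35] -> max=37
step 9: append 51 -> window=[35, 51] -> max=51
step 10: append 18 -> window=[51, 18] -> max=51

Answer: 51 51 45 48 48 38 37 51 51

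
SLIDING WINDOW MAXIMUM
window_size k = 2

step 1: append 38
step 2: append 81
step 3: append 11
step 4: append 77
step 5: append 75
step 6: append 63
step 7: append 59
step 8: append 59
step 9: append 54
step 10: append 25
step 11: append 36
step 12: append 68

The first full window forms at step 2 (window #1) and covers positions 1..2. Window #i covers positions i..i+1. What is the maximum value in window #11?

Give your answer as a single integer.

step 1: append 38 -> window=[38] (not full yet)
step 2: append 81 -> window=[38, 81] -> max=81
step 3: append 11 -> window=[81, 11] -> max=81
step 4: append 77 -> window=[11, 77] -> max=77
step 5: append 75 -> window=[77, 75] -> max=77
step 6: append 63 -> window=[75, 63] -> max=75
step 7: append 59 -> window=[63, 59] -> max=63
step 8: append 59 -> window=[59, 59] -> max=59
step 9: append 54 -> window=[59, 54] -> max=59
step 10: append 25 -> window=[54, 25] -> max=54
step 11: append 36 -> window=[25, 36] -> max=36
step 12: append 68 -> window=[36, 68] -> max=68
Window #11 max = 68

Answer: 68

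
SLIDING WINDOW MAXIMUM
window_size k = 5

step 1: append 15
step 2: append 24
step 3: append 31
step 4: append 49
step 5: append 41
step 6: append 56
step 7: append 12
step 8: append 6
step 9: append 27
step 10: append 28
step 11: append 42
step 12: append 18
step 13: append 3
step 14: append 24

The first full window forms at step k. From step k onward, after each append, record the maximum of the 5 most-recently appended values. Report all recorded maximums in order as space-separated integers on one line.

step 1: append 15 -> window=[15] (not full yet)
step 2: append 24 -> window=[15, 24] (not full yet)
step 3: append 31 -> window=[15, 24, 31] (not full yet)
step 4: append 49 -> window=[15, 24, 31, 49] (not full yet)
step 5: append 41 -> window=[15, 24, 31, 49, 41] -> max=49
step 6: append 56 -> window=[24, 31, 49, 41, 56] -> max=56
step 7: append 12 -> window=[31, 49, 41, 56, 12] -> max=56
step 8: append 6 -> window=[49, 41, 56, 12, 6] -> max=56
step 9: append 27 -> window=[41, 56, 12, 6, 27] -> max=56
step 10: append 28 -> window=[56, 12, 6, 27, 28] -> max=56
step 11: append 42 -> window=[12, 6, 27, 28, 42] -> max=42
step 12: append 18 -> window=[6, 27, 28, 42, 18] -> max=42
step 13: append 3 -> window=[27, 28, 42, 18, 3] -> max=42
step 14: append 24 -> window=[28, 42, 18, 3, 24] -> max=42

Answer: 49 56 56 56 56 56 42 42 42 42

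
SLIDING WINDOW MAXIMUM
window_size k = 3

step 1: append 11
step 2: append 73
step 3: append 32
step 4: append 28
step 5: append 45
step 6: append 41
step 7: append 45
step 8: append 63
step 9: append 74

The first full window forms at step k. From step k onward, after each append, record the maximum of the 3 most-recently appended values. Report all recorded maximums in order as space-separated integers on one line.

Answer: 73 73 45 45 45 63 74

Derivation:
step 1: append 11 -> window=[11] (not full yet)
step 2: append 73 -> window=[11, 73] (not full yet)
step 3: append 32 -> window=[11, 73, 32] -> max=73
step 4: append 28 -> window=[73, 32, 28] -> max=73
step 5: append 45 -> window=[32, 28, 45] -> max=45
step 6: append 41 -> window=[28, 45, 41] -> max=45
step 7: append 45 -> window=[45, 41, 45] -> max=45
step 8: append 63 -> window=[41, 45, 63] -> max=63
step 9: append 74 -> window=[45, 63, 74] -> max=74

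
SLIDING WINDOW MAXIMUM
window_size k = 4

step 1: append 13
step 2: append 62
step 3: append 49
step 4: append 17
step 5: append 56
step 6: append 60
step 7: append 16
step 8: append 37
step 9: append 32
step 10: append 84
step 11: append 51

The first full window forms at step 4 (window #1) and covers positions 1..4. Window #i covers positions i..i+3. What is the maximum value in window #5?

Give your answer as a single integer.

step 1: append 13 -> window=[13] (not full yet)
step 2: append 62 -> window=[13, 62] (not full yet)
step 3: append 49 -> window=[13, 62, 49] (not full yet)
step 4: append 17 -> window=[13, 62, 49, 17] -> max=62
step 5: append 56 -> window=[62, 49, 17, 56] -> max=62
step 6: append 60 -> window=[49, 17, 56, 60] -> max=60
step 7: append 16 -> window=[17, 56, 60, 16] -> max=60
step 8: append 37 -> window=[56, 60, 16, 37] -> max=60
Window #5 max = 60

Answer: 60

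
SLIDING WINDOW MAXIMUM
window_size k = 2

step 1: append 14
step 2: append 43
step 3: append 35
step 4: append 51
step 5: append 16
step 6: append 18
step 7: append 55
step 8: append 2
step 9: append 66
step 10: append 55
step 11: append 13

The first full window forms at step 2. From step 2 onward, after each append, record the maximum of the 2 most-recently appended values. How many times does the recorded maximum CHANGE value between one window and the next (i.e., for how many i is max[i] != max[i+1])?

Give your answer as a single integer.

Answer: 5

Derivation:
step 1: append 14 -> window=[14] (not full yet)
step 2: append 43 -> window=[14, 43] -> max=43
step 3: append 35 -> window=[43, 35] -> max=43
step 4: append 51 -> window=[35, 51] -> max=51
step 5: append 16 -> window=[51, 16] -> max=51
step 6: append 18 -> window=[16, 18] -> max=18
step 7: append 55 -> window=[18, 55] -> max=55
step 8: append 2 -> window=[55, 2] -> max=55
step 9: append 66 -> window=[2, 66] -> max=66
step 10: append 55 -> window=[66, 55] -> max=66
step 11: append 13 -> window=[55, 13] -> max=55
Recorded maximums: 43 43 51 51 18 55 55 66 66 55
Changes between consecutive maximums: 5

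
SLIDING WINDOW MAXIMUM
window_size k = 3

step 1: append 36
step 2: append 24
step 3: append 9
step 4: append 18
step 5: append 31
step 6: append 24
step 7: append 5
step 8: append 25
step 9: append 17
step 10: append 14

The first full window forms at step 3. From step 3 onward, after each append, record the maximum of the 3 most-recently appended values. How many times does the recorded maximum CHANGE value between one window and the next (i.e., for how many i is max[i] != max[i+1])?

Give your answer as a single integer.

Answer: 3

Derivation:
step 1: append 36 -> window=[36] (not full yet)
step 2: append 24 -> window=[36, 24] (not full yet)
step 3: append 9 -> window=[36, 24, 9] -> max=36
step 4: append 18 -> window=[24, 9, 18] -> max=24
step 5: append 31 -> window=[9, 18, 31] -> max=31
step 6: append 24 -> window=[18, 31, 24] -> max=31
step 7: append 5 -> window=[31, 24, 5] -> max=31
step 8: append 25 -> window=[24, 5, 25] -> max=25
step 9: append 17 -> window=[5, 25, 17] -> max=25
step 10: append 14 -> window=[25, 17, 14] -> max=25
Recorded maximums: 36 24 31 31 31 25 25 25
Changes between consecutive maximums: 3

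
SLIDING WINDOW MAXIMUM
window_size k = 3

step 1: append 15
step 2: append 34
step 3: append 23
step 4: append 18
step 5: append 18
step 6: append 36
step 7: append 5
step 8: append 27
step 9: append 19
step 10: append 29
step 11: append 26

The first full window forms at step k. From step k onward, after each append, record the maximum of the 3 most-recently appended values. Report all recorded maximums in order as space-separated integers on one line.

Answer: 34 34 23 36 36 36 27 29 29

Derivation:
step 1: append 15 -> window=[15] (not full yet)
step 2: append 34 -> window=[15, 34] (not full yet)
step 3: append 23 -> window=[15, 34, 23] -> max=34
step 4: append 18 -> window=[34, 23, 18] -> max=34
step 5: append 18 -> window=[23, 18, 18] -> max=23
step 6: append 36 -> window=[18, 18, 36] -> max=36
step 7: append 5 -> window=[18, 36, 5] -> max=36
step 8: append 27 -> window=[36, 5, 27] -> max=36
step 9: append 19 -> window=[5, 27, 19] -> max=27
step 10: append 29 -> window=[27, 19, 29] -> max=29
step 11: append 26 -> window=[19, 29, 26] -> max=29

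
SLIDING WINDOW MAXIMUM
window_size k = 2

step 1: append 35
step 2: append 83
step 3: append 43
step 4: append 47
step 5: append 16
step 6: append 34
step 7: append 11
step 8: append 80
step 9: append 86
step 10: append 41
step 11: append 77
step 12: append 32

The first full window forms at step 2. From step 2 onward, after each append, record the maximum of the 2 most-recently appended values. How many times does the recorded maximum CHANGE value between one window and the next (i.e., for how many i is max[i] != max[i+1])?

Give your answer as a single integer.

Answer: 5

Derivation:
step 1: append 35 -> window=[35] (not full yet)
step 2: append 83 -> window=[35, 83] -> max=83
step 3: append 43 -> window=[83, 43] -> max=83
step 4: append 47 -> window=[43, 47] -> max=47
step 5: append 16 -> window=[47, 16] -> max=47
step 6: append 34 -> window=[16, 34] -> max=34
step 7: append 11 -> window=[34, 11] -> max=34
step 8: append 80 -> window=[11, 80] -> max=80
step 9: append 86 -> window=[80, 86] -> max=86
step 10: append 41 -> window=[86, 41] -> max=86
step 11: append 77 -> window=[41, 77] -> max=77
step 12: append 32 -> window=[77, 32] -> max=77
Recorded maximums: 83 83 47 47 34 34 80 86 86 77 77
Changes between consecutive maximums: 5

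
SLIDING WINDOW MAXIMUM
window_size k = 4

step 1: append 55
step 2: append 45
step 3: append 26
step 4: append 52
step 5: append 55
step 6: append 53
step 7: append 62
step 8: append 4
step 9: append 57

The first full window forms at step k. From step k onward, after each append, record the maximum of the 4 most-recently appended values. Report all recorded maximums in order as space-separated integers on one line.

step 1: append 55 -> window=[55] (not full yet)
step 2: append 45 -> window=[55, 45] (not full yet)
step 3: append 26 -> window=[55, 45, 26] (not full yet)
step 4: append 52 -> window=[55, 45, 26, 52] -> max=55
step 5: append 55 -> window=[45, 26, 52, 55] -> max=55
step 6: append 53 -> window=[26, 52, 55, 53] -> max=55
step 7: append 62 -> window=[52, 55, 53, 62] -> max=62
step 8: append 4 -> window=[55, 53, 62, 4] -> max=62
step 9: append 57 -> window=[53, 62, 4, 57] -> max=62

Answer: 55 55 55 62 62 62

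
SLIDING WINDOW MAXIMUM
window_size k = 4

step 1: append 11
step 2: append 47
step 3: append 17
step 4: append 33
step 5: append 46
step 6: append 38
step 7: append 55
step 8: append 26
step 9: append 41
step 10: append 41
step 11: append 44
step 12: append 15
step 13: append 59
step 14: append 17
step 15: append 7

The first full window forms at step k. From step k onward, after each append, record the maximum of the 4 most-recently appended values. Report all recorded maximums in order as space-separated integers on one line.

step 1: append 11 -> window=[11] (not full yet)
step 2: append 47 -> window=[11, 47] (not full yet)
step 3: append 17 -> window=[11, 47, 17] (not full yet)
step 4: append 33 -> window=[11, 47, 17, 33] -> max=47
step 5: append 46 -> window=[47, 17, 33, 46] -> max=47
step 6: append 38 -> window=[17, 33, 46, 38] -> max=46
step 7: append 55 -> window=[33, 46, 38, 55] -> max=55
step 8: append 26 -> window=[46, 38, 55, 26] -> max=55
step 9: append 41 -> window=[38, 55, 26, 41] -> max=55
step 10: append 41 -> window=[55, 26, 41, 41] -> max=55
step 11: append 44 -> window=[26, 41, 41, 44] -> max=44
step 12: append 15 -> window=[41, 41, 44, 15] -> max=44
step 13: append 59 -> window=[41, 44, 15, 59] -> max=59
step 14: append 17 -> window=[44, 15, 59, 17] -> max=59
step 15: append 7 -> window=[15, 59, 17, 7] -> max=59

Answer: 47 47 46 55 55 55 55 44 44 59 59 59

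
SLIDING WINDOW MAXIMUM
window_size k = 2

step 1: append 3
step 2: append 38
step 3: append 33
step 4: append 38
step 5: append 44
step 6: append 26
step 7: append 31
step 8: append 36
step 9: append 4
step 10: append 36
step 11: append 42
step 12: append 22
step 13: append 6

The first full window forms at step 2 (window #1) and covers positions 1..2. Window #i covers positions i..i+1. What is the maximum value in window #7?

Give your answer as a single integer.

step 1: append 3 -> window=[3] (not full yet)
step 2: append 38 -> window=[3, 38] -> max=38
step 3: append 33 -> window=[38, 33] -> max=38
step 4: append 38 -> window=[33, 38] -> max=38
step 5: append 44 -> window=[38, 44] -> max=44
step 6: append 26 -> window=[44, 26] -> max=44
step 7: append 31 -> window=[26, 31] -> max=31
step 8: append 36 -> window=[31, 36] -> max=36
Window #7 max = 36

Answer: 36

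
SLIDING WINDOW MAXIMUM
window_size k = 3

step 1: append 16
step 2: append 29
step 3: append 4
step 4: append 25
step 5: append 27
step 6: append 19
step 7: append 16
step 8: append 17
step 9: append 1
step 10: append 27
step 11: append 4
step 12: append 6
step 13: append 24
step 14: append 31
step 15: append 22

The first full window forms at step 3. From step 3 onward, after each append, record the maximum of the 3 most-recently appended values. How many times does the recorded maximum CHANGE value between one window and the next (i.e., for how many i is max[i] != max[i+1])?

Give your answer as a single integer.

Answer: 6

Derivation:
step 1: append 16 -> window=[16] (not full yet)
step 2: append 29 -> window=[16, 29] (not full yet)
step 3: append 4 -> window=[16, 29, 4] -> max=29
step 4: append 25 -> window=[29, 4, 25] -> max=29
step 5: append 27 -> window=[4, 25, 27] -> max=27
step 6: append 19 -> window=[25, 27, 19] -> max=27
step 7: append 16 -> window=[27, 19, 16] -> max=27
step 8: append 17 -> window=[19, 16, 17] -> max=19
step 9: append 1 -> window=[16, 17, 1] -> max=17
step 10: append 27 -> window=[17, 1, 27] -> max=27
step 11: append 4 -> window=[1, 27, 4] -> max=27
step 12: append 6 -> window=[27, 4, 6] -> max=27
step 13: append 24 -> window=[4, 6, 24] -> max=24
step 14: append 31 -> window=[6, 24, 31] -> max=31
step 15: append 22 -> window=[24, 31, 22] -> max=31
Recorded maximums: 29 29 27 27 27 19 17 27 27 27 24 31 31
Changes between consecutive maximums: 6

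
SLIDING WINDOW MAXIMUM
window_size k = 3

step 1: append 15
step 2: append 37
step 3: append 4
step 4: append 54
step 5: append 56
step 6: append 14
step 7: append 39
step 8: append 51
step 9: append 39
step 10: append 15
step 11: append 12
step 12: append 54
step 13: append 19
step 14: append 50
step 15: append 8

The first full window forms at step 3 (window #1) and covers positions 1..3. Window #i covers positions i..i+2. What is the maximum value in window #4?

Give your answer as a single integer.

Answer: 56

Derivation:
step 1: append 15 -> window=[15] (not full yet)
step 2: append 37 -> window=[15, 37] (not full yet)
step 3: append 4 -> window=[15, 37, 4] -> max=37
step 4: append 54 -> window=[37, 4, 54] -> max=54
step 5: append 56 -> window=[4, 54, 56] -> max=56
step 6: append 14 -> window=[54, 56, 14] -> max=56
Window #4 max = 56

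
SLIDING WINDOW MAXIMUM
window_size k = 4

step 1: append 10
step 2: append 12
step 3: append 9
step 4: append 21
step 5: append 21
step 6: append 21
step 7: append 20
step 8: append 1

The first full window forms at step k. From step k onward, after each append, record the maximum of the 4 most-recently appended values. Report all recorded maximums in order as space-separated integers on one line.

Answer: 21 21 21 21 21

Derivation:
step 1: append 10 -> window=[10] (not full yet)
step 2: append 12 -> window=[10, 12] (not full yet)
step 3: append 9 -> window=[10, 12, 9] (not full yet)
step 4: append 21 -> window=[10, 12, 9, 21] -> max=21
step 5: append 21 -> window=[12, 9, 21, 21] -> max=21
step 6: append 21 -> window=[9, 21, 21, 21] -> max=21
step 7: append 20 -> window=[21, 21, 21, 20] -> max=21
step 8: append 1 -> window=[21, 21, 20, 1] -> max=21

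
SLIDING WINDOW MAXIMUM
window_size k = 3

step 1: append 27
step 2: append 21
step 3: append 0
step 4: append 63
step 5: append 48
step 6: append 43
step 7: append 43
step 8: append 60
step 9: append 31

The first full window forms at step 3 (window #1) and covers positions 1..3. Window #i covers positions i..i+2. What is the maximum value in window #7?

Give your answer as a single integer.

step 1: append 27 -> window=[27] (not full yet)
step 2: append 21 -> window=[27, 21] (not full yet)
step 3: append 0 -> window=[27, 21, 0] -> max=27
step 4: append 63 -> window=[21, 0, 63] -> max=63
step 5: append 48 -> window=[0, 63, 48] -> max=63
step 6: append 43 -> window=[63, 48, 43] -> max=63
step 7: append 43 -> window=[48, 43, 43] -> max=48
step 8: append 60 -> window=[43, 43, 60] -> max=60
step 9: append 31 -> window=[43, 60, 31] -> max=60
Window #7 max = 60

Answer: 60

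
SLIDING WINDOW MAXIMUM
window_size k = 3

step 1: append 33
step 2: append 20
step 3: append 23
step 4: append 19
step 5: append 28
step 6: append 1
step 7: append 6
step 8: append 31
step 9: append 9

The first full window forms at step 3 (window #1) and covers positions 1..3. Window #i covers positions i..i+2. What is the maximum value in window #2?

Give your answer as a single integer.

Answer: 23

Derivation:
step 1: append 33 -> window=[33] (not full yet)
step 2: append 20 -> window=[33, 20] (not full yet)
step 3: append 23 -> window=[33, 20, 23] -> max=33
step 4: append 19 -> window=[20, 23, 19] -> max=23
Window #2 max = 23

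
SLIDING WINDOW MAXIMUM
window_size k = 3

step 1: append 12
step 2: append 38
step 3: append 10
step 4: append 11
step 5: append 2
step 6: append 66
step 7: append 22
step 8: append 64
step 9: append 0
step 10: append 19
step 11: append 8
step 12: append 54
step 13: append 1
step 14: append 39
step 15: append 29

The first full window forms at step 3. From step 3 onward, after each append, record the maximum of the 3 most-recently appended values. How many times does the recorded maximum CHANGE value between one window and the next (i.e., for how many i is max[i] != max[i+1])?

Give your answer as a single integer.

step 1: append 12 -> window=[12] (not full yet)
step 2: append 38 -> window=[12, 38] (not full yet)
step 3: append 10 -> window=[12, 38, 10] -> max=38
step 4: append 11 -> window=[38, 10, 11] -> max=38
step 5: append 2 -> window=[10, 11, 2] -> max=11
step 6: append 66 -> window=[11, 2, 66] -> max=66
step 7: append 22 -> window=[2, 66, 22] -> max=66
step 8: append 64 -> window=[66, 22, 64] -> max=66
step 9: append 0 -> window=[22, 64, 0] -> max=64
step 10: append 19 -> window=[64, 0, 19] -> max=64
step 11: append 8 -> window=[0, 19, 8] -> max=19
step 12: append 54 -> window=[19, 8, 54] -> max=54
step 13: append 1 -> window=[8, 54, 1] -> max=54
step 14: append 39 -> window=[54, 1, 39] -> max=54
step 15: append 29 -> window=[1, 39, 29] -> max=39
Recorded maximums: 38 38 11 66 66 66 64 64 19 54 54 54 39
Changes between consecutive maximums: 6

Answer: 6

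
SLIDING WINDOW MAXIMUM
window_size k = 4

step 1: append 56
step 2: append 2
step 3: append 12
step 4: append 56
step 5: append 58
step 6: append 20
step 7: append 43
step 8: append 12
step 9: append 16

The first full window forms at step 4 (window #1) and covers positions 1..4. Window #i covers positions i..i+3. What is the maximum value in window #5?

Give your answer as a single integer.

step 1: append 56 -> window=[56] (not full yet)
step 2: append 2 -> window=[56, 2] (not full yet)
step 3: append 12 -> window=[56, 2, 12] (not full yet)
step 4: append 56 -> window=[56, 2, 12, 56] -> max=56
step 5: append 58 -> window=[2, 12, 56, 58] -> max=58
step 6: append 20 -> window=[12, 56, 58, 20] -> max=58
step 7: append 43 -> window=[56, 58, 20, 43] -> max=58
step 8: append 12 -> window=[58, 20, 43, 12] -> max=58
Window #5 max = 58

Answer: 58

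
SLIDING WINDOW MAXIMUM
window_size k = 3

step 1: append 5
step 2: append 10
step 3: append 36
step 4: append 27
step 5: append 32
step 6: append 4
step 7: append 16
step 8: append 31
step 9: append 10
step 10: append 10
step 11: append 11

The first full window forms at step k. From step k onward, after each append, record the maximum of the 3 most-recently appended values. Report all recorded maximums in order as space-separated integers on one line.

step 1: append 5 -> window=[5] (not full yet)
step 2: append 10 -> window=[5, 10] (not full yet)
step 3: append 36 -> window=[5, 10, 36] -> max=36
step 4: append 27 -> window=[10, 36, 27] -> max=36
step 5: append 32 -> window=[36, 27, 32] -> max=36
step 6: append 4 -> window=[27, 32, 4] -> max=32
step 7: append 16 -> window=[32, 4, 16] -> max=32
step 8: append 31 -> window=[4, 16, 31] -> max=31
step 9: append 10 -> window=[16, 31, 10] -> max=31
step 10: append 10 -> window=[31, 10, 10] -> max=31
step 11: append 11 -> window=[10, 10, 11] -> max=11

Answer: 36 36 36 32 32 31 31 31 11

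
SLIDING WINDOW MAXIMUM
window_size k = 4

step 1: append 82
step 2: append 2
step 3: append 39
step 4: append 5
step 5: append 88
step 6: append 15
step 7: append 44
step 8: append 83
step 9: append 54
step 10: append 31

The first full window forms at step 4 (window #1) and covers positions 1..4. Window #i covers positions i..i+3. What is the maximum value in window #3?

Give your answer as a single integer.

step 1: append 82 -> window=[82] (not full yet)
step 2: append 2 -> window=[82, 2] (not full yet)
step 3: append 39 -> window=[82, 2, 39] (not full yet)
step 4: append 5 -> window=[82, 2, 39, 5] -> max=82
step 5: append 88 -> window=[2, 39, 5, 88] -> max=88
step 6: append 15 -> window=[39, 5, 88, 15] -> max=88
Window #3 max = 88

Answer: 88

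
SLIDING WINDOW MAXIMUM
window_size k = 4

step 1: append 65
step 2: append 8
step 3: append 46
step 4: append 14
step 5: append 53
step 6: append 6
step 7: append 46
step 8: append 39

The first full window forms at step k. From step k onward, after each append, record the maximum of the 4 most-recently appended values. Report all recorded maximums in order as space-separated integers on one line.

step 1: append 65 -> window=[65] (not full yet)
step 2: append 8 -> window=[65, 8] (not full yet)
step 3: append 46 -> window=[65, 8, 46] (not full yet)
step 4: append 14 -> window=[65, 8, 46, 14] -> max=65
step 5: append 53 -> window=[8, 46, 14, 53] -> max=53
step 6: append 6 -> window=[46, 14, 53, 6] -> max=53
step 7: append 46 -> window=[14, 53, 6, 46] -> max=53
step 8: append 39 -> window=[53, 6, 46, 39] -> max=53

Answer: 65 53 53 53 53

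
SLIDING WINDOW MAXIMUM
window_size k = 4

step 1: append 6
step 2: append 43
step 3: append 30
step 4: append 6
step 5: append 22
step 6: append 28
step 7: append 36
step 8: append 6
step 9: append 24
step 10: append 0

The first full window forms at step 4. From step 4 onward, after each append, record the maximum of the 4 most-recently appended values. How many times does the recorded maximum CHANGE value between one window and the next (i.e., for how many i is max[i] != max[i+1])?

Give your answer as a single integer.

step 1: append 6 -> window=[6] (not full yet)
step 2: append 43 -> window=[6, 43] (not full yet)
step 3: append 30 -> window=[6, 43, 30] (not full yet)
step 4: append 6 -> window=[6, 43, 30, 6] -> max=43
step 5: append 22 -> window=[43, 30, 6, 22] -> max=43
step 6: append 28 -> window=[30, 6, 22, 28] -> max=30
step 7: append 36 -> window=[6, 22, 28, 36] -> max=36
step 8: append 6 -> window=[22, 28, 36, 6] -> max=36
step 9: append 24 -> window=[28, 36, 6, 24] -> max=36
step 10: append 0 -> window=[36, 6, 24, 0] -> max=36
Recorded maximums: 43 43 30 36 36 36 36
Changes between consecutive maximums: 2

Answer: 2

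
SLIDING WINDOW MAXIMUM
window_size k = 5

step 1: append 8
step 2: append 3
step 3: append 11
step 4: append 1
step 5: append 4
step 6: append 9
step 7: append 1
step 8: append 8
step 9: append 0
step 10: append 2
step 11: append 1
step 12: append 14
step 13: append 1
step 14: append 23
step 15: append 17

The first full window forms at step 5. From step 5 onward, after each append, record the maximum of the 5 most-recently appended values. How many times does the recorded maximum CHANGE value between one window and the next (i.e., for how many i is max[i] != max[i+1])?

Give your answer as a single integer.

Answer: 4

Derivation:
step 1: append 8 -> window=[8] (not full yet)
step 2: append 3 -> window=[8, 3] (not full yet)
step 3: append 11 -> window=[8, 3, 11] (not full yet)
step 4: append 1 -> window=[8, 3, 11, 1] (not full yet)
step 5: append 4 -> window=[8, 3, 11, 1, 4] -> max=11
step 6: append 9 -> window=[3, 11, 1, 4, 9] -> max=11
step 7: append 1 -> window=[11, 1, 4, 9, 1] -> max=11
step 8: append 8 -> window=[1, 4, 9, 1, 8] -> max=9
step 9: append 0 -> window=[4, 9, 1, 8, 0] -> max=9
step 10: append 2 -> window=[9, 1, 8, 0, 2] -> max=9
step 11: append 1 -> window=[1, 8, 0, 2, 1] -> max=8
step 12: append 14 -> window=[8, 0, 2, 1, 14] -> max=14
step 13: append 1 -> window=[0, 2, 1, 14, 1] -> max=14
step 14: append 23 -> window=[2, 1, 14, 1, 23] -> max=23
step 15: append 17 -> window=[1, 14, 1, 23, 17] -> max=23
Recorded maximums: 11 11 11 9 9 9 8 14 14 23 23
Changes between consecutive maximums: 4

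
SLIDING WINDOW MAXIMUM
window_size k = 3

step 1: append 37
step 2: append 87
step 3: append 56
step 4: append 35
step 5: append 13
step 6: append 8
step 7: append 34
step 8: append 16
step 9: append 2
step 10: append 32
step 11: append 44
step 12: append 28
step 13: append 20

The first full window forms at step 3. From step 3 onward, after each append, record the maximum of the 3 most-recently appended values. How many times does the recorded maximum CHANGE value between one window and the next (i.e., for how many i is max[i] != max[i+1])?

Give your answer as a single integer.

step 1: append 37 -> window=[37] (not full yet)
step 2: append 87 -> window=[37, 87] (not full yet)
step 3: append 56 -> window=[37, 87, 56] -> max=87
step 4: append 35 -> window=[87, 56, 35] -> max=87
step 5: append 13 -> window=[56, 35, 13] -> max=56
step 6: append 8 -> window=[35, 13, 8] -> max=35
step 7: append 34 -> window=[13, 8, 34] -> max=34
step 8: append 16 -> window=[8, 34, 16] -> max=34
step 9: append 2 -> window=[34, 16, 2] -> max=34
step 10: append 32 -> window=[16, 2, 32] -> max=32
step 11: append 44 -> window=[2, 32, 44] -> max=44
step 12: append 28 -> window=[32, 44, 28] -> max=44
step 13: append 20 -> window=[44, 28, 20] -> max=44
Recorded maximums: 87 87 56 35 34 34 34 32 44 44 44
Changes between consecutive maximums: 5

Answer: 5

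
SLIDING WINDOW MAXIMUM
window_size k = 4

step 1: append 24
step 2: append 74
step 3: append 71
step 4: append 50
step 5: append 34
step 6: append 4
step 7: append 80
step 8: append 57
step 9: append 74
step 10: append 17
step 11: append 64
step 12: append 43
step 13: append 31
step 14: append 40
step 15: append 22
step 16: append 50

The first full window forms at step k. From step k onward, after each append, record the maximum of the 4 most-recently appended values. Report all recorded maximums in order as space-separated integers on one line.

step 1: append 24 -> window=[24] (not full yet)
step 2: append 74 -> window=[24, 74] (not full yet)
step 3: append 71 -> window=[24, 74, 71] (not full yet)
step 4: append 50 -> window=[24, 74, 71, 50] -> max=74
step 5: append 34 -> window=[74, 71, 50, 34] -> max=74
step 6: append 4 -> window=[71, 50, 34, 4] -> max=71
step 7: append 80 -> window=[50, 34, 4, 80] -> max=80
step 8: append 57 -> window=[34, 4, 80, 57] -> max=80
step 9: append 74 -> window=[4, 80, 57, 74] -> max=80
step 10: append 17 -> window=[80, 57, 74, 17] -> max=80
step 11: append 64 -> window=[57, 74, 17, 64] -> max=74
step 12: append 43 -> window=[74, 17, 64, 43] -> max=74
step 13: append 31 -> window=[17, 64, 43, 31] -> max=64
step 14: append 40 -> window=[64, 43, 31, 40] -> max=64
step 15: append 22 -> window=[43, 31, 40, 22] -> max=43
step 16: append 50 -> window=[31, 40, 22, 50] -> max=50

Answer: 74 74 71 80 80 80 80 74 74 64 64 43 50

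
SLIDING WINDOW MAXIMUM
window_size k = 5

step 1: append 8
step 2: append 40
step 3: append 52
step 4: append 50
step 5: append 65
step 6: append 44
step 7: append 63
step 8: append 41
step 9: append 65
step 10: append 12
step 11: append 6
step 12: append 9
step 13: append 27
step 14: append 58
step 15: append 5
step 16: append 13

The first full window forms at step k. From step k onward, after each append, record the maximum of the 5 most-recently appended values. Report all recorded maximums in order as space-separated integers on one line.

Answer: 65 65 65 65 65 65 65 65 65 58 58 58

Derivation:
step 1: append 8 -> window=[8] (not full yet)
step 2: append 40 -> window=[8, 40] (not full yet)
step 3: append 52 -> window=[8, 40, 52] (not full yet)
step 4: append 50 -> window=[8, 40, 52, 50] (not full yet)
step 5: append 65 -> window=[8, 40, 52, 50, 65] -> max=65
step 6: append 44 -> window=[40, 52, 50, 65, 44] -> max=65
step 7: append 63 -> window=[52, 50, 65, 44, 63] -> max=65
step 8: append 41 -> window=[50, 65, 44, 63, 41] -> max=65
step 9: append 65 -> window=[65, 44, 63, 41, 65] -> max=65
step 10: append 12 -> window=[44, 63, 41, 65, 12] -> max=65
step 11: append 6 -> window=[63, 41, 65, 12, 6] -> max=65
step 12: append 9 -> window=[41, 65, 12, 6, 9] -> max=65
step 13: append 27 -> window=[65, 12, 6, 9, 27] -> max=65
step 14: append 58 -> window=[12, 6, 9, 27, 58] -> max=58
step 15: append 5 -> window=[6, 9, 27, 58, 5] -> max=58
step 16: append 13 -> window=[9, 27, 58, 5, 13] -> max=58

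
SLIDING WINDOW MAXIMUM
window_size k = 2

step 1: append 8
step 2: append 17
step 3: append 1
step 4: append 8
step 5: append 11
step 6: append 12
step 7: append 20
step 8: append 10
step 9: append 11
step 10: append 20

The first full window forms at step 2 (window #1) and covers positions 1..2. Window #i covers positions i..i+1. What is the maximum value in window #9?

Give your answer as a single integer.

step 1: append 8 -> window=[8] (not full yet)
step 2: append 17 -> window=[8, 17] -> max=17
step 3: append 1 -> window=[17, 1] -> max=17
step 4: append 8 -> window=[1, 8] -> max=8
step 5: append 11 -> window=[8, 11] -> max=11
step 6: append 12 -> window=[11, 12] -> max=12
step 7: append 20 -> window=[12, 20] -> max=20
step 8: append 10 -> window=[20, 10] -> max=20
step 9: append 11 -> window=[10, 11] -> max=11
step 10: append 20 -> window=[11, 20] -> max=20
Window #9 max = 20

Answer: 20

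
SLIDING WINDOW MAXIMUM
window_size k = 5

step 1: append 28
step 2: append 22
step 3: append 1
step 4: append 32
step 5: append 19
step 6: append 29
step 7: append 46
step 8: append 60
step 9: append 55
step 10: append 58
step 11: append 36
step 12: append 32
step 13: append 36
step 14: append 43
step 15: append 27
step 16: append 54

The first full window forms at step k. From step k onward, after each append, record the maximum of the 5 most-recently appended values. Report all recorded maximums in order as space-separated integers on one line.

step 1: append 28 -> window=[28] (not full yet)
step 2: append 22 -> window=[28, 22] (not full yet)
step 3: append 1 -> window=[28, 22, 1] (not full yet)
step 4: append 32 -> window=[28, 22, 1, 32] (not full yet)
step 5: append 19 -> window=[28, 22, 1, 32, 19] -> max=32
step 6: append 29 -> window=[22, 1, 32, 19, 29] -> max=32
step 7: append 46 -> window=[1, 32, 19, 29, 46] -> max=46
step 8: append 60 -> window=[32, 19, 29, 46, 60] -> max=60
step 9: append 55 -> window=[19, 29, 46, 60, 55] -> max=60
step 10: append 58 -> window=[29, 46, 60, 55, 58] -> max=60
step 11: append 36 -> window=[46, 60, 55, 58, 36] -> max=60
step 12: append 32 -> window=[60, 55, 58, 36, 32] -> max=60
step 13: append 36 -> window=[55, 58, 36, 32, 36] -> max=58
step 14: append 43 -> window=[58, 36, 32, 36, 43] -> max=58
step 15: append 27 -> window=[36, 32, 36, 43, 27] -> max=43
step 16: append 54 -> window=[32, 36, 43, 27, 54] -> max=54

Answer: 32 32 46 60 60 60 60 60 58 58 43 54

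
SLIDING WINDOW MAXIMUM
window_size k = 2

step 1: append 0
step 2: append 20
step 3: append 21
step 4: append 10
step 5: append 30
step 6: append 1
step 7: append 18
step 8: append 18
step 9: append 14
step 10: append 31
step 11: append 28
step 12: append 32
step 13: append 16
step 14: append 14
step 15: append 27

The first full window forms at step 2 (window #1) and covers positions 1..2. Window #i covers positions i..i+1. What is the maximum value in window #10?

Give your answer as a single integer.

Answer: 31

Derivation:
step 1: append 0 -> window=[0] (not full yet)
step 2: append 20 -> window=[0, 20] -> max=20
step 3: append 21 -> window=[20, 21] -> max=21
step 4: append 10 -> window=[21, 10] -> max=21
step 5: append 30 -> window=[10, 30] -> max=30
step 6: append 1 -> window=[30, 1] -> max=30
step 7: append 18 -> window=[1, 18] -> max=18
step 8: append 18 -> window=[18, 18] -> max=18
step 9: append 14 -> window=[18, 14] -> max=18
step 10: append 31 -> window=[14, 31] -> max=31
step 11: append 28 -> window=[31, 28] -> max=31
Window #10 max = 31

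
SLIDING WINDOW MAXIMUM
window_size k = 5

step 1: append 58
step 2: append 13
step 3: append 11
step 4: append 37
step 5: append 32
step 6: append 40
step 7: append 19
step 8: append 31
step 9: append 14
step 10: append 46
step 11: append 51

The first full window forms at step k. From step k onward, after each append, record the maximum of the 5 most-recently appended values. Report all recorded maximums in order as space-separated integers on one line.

step 1: append 58 -> window=[58] (not full yet)
step 2: append 13 -> window=[58, 13] (not full yet)
step 3: append 11 -> window=[58, 13, 11] (not full yet)
step 4: append 37 -> window=[58, 13, 11, 37] (not full yet)
step 5: append 32 -> window=[58, 13, 11, 37, 32] -> max=58
step 6: append 40 -> window=[13, 11, 37, 32, 40] -> max=40
step 7: append 19 -> window=[11, 37, 32, 40, 19] -> max=40
step 8: append 31 -> window=[37, 32, 40, 19, 31] -> max=40
step 9: append 14 -> window=[32, 40, 19, 31, 14] -> max=40
step 10: append 46 -> window=[40, 19, 31, 14, 46] -> max=46
step 11: append 51 -> window=[19, 31, 14, 46, 51] -> max=51

Answer: 58 40 40 40 40 46 51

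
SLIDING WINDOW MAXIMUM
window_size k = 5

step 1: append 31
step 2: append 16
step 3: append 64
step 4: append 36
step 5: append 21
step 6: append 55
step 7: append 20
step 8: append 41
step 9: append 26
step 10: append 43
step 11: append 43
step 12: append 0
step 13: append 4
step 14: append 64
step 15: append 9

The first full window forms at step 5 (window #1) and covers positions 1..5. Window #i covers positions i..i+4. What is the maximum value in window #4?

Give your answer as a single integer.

Answer: 55

Derivation:
step 1: append 31 -> window=[31] (not full yet)
step 2: append 16 -> window=[31, 16] (not full yet)
step 3: append 64 -> window=[31, 16, 64] (not full yet)
step 4: append 36 -> window=[31, 16, 64, 36] (not full yet)
step 5: append 21 -> window=[31, 16, 64, 36, 21] -> max=64
step 6: append 55 -> window=[16, 64, 36, 21, 55] -> max=64
step 7: append 20 -> window=[64, 36, 21, 55, 20] -> max=64
step 8: append 41 -> window=[36, 21, 55, 20, 41] -> max=55
Window #4 max = 55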